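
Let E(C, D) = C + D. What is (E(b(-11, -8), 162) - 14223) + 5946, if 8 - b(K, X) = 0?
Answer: -8107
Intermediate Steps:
b(K, X) = 8 (b(K, X) = 8 - 1*0 = 8 + 0 = 8)
(E(b(-11, -8), 162) - 14223) + 5946 = ((8 + 162) - 14223) + 5946 = (170 - 14223) + 5946 = -14053 + 5946 = -8107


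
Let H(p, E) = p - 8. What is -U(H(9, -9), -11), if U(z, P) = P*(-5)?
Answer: -55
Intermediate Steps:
H(p, E) = -8 + p
U(z, P) = -5*P
-U(H(9, -9), -11) = -(-5)*(-11) = -1*55 = -55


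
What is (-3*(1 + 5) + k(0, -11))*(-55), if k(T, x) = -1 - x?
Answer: 440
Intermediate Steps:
(-3*(1 + 5) + k(0, -11))*(-55) = (-3*(1 + 5) + (-1 - 1*(-11)))*(-55) = (-3*6 + (-1 + 11))*(-55) = (-18 + 10)*(-55) = -8*(-55) = 440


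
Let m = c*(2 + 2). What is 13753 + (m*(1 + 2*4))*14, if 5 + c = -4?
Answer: 9217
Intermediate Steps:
c = -9 (c = -5 - 4 = -9)
m = -36 (m = -9*(2 + 2) = -9*4 = -36)
13753 + (m*(1 + 2*4))*14 = 13753 - 36*(1 + 2*4)*14 = 13753 - 36*(1 + 8)*14 = 13753 - 36*9*14 = 13753 - 324*14 = 13753 - 4536 = 9217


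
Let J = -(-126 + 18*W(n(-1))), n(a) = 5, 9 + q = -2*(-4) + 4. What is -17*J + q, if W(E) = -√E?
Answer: -2139 - 306*√5 ≈ -2823.2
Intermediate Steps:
q = 3 (q = -9 + (-2*(-4) + 4) = -9 + (8 + 4) = -9 + 12 = 3)
J = 126 + 18*√5 (J = -(-126 - 18*√5) = -18*(-7 - √5) = 126 + 18*√5 ≈ 166.25)
-17*J + q = -17*(126 + 18*√5) + 3 = (-2142 - 306*√5) + 3 = -2139 - 306*√5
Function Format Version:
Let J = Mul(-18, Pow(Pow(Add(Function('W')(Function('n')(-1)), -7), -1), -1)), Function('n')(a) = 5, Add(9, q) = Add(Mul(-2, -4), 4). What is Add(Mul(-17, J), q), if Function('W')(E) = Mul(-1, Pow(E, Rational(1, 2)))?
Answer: Add(-2139, Mul(-306, Pow(5, Rational(1, 2)))) ≈ -2823.2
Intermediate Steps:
q = 3 (q = Add(-9, Add(Mul(-2, -4), 4)) = Add(-9, Add(8, 4)) = Add(-9, 12) = 3)
J = Add(126, Mul(18, Pow(5, Rational(1, 2)))) (J = Mul(-18, Pow(Pow(Add(Mul(-1, Pow(5, Rational(1, 2))), -7), -1), -1)) = Mul(-18, Pow(Pow(Add(-7, Mul(-1, Pow(5, Rational(1, 2)))), -1), -1)) = Mul(-18, Add(-7, Mul(-1, Pow(5, Rational(1, 2))))) = Add(126, Mul(18, Pow(5, Rational(1, 2)))) ≈ 166.25)
Add(Mul(-17, J), q) = Add(Mul(-17, Add(126, Mul(18, Pow(5, Rational(1, 2))))), 3) = Add(Add(-2142, Mul(-306, Pow(5, Rational(1, 2)))), 3) = Add(-2139, Mul(-306, Pow(5, Rational(1, 2))))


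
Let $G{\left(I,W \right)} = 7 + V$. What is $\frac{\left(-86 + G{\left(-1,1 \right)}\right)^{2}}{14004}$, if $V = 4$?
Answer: $\frac{625}{1556} \approx 0.40167$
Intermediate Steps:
$G{\left(I,W \right)} = 11$ ($G{\left(I,W \right)} = 7 + 4 = 11$)
$\frac{\left(-86 + G{\left(-1,1 \right)}\right)^{2}}{14004} = \frac{\left(-86 + 11\right)^{2}}{14004} = \left(-75\right)^{2} \cdot \frac{1}{14004} = 5625 \cdot \frac{1}{14004} = \frac{625}{1556}$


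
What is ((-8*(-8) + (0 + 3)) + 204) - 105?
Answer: 166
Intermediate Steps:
((-8*(-8) + (0 + 3)) + 204) - 105 = ((64 + 3) + 204) - 105 = (67 + 204) - 105 = 271 - 105 = 166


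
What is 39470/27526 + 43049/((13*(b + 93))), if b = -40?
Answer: 606080802/9482707 ≈ 63.914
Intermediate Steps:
39470/27526 + 43049/((13*(b + 93))) = 39470/27526 + 43049/((13*(-40 + 93))) = 39470*(1/27526) + 43049/((13*53)) = 19735/13763 + 43049/689 = 606080802/9482707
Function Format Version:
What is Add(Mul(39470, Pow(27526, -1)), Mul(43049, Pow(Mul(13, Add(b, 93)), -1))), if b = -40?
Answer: Rational(606080802, 9482707) ≈ 63.914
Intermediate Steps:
Add(Mul(39470, Pow(27526, -1)), Mul(43049, Pow(Mul(13, Add(b, 93)), -1))) = Add(Mul(39470, Pow(27526, -1)), Mul(43049, Pow(Mul(13, Add(-40, 93)), -1))) = Add(Mul(39470, Rational(1, 27526)), Mul(43049, Pow(Mul(13, 53), -1))) = Add(Rational(19735, 13763), Mul(43049, Pow(689, -1))) = Add(Rational(19735, 13763), Mul(43049, Rational(1, 689))) = Add(Rational(19735, 13763), Rational(43049, 689)) = Rational(606080802, 9482707)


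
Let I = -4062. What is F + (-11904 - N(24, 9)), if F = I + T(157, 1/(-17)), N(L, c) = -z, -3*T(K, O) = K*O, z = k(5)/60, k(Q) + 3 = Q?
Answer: -2713691/170 ≈ -15963.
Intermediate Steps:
k(Q) = -3 + Q
z = 1/30 (z = (-3 + 5)/60 = 2*(1/60) = 1/30 ≈ 0.033333)
T(K, O) = -K*O/3
N(L, c) = -1/30 (N(L, c) = -1*1/30 = -1/30)
F = -207005/51 (F = -4062 - ⅓*157/(-17) = -4062 - ⅓*157*(-1/17) = -4062 + 157/51 = -207005/51 ≈ -4058.9)
F + (-11904 - N(24, 9)) = -207005/51 + (-11904 - 1*(-1/30)) = -207005/51 + (-11904 + 1/30) = -207005/51 - 357119/30 = -2713691/170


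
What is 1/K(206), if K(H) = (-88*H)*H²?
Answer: -1/769279808 ≈ -1.2999e-9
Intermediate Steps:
K(H) = -88*H³
1/K(206) = 1/(-88*206³) = 1/(-88*8741816) = 1/(-769279808) = -1/769279808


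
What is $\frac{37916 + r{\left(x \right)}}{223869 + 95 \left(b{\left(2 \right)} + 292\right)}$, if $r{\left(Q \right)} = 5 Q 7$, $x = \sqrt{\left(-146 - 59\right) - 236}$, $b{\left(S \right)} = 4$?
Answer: $\frac{37916}{251989} + \frac{735 i}{251989} \approx 0.15047 + 0.0029168 i$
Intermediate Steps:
$x = 21 i$ ($x = \sqrt{-205 - 236} = \sqrt{-441} = 21 i \approx 21.0 i$)
$r{\left(Q \right)} = 35 Q$
$\frac{37916 + r{\left(x \right)}}{223869 + 95 \left(b{\left(2 \right)} + 292\right)} = \frac{37916 + 35 \cdot 21 i}{223869 + 95 \left(4 + 292\right)} = \frac{37916 + 735 i}{223869 + 95 \cdot 296} = \frac{37916 + 735 i}{223869 + 28120} = \frac{37916 + 735 i}{251989} = \left(37916 + 735 i\right) \frac{1}{251989} = \frac{37916}{251989} + \frac{735 i}{251989}$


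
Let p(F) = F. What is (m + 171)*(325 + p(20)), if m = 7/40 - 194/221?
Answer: 103874463/1768 ≈ 58753.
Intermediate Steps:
m = -6213/8840 (m = 7*(1/40) - 194*1/221 = 7/40 - 194/221 = -6213/8840 ≈ -0.70283)
(m + 171)*(325 + p(20)) = (-6213/8840 + 171)*(325 + 20) = (1505427/8840)*345 = 103874463/1768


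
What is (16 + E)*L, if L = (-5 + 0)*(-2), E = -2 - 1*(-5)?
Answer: 190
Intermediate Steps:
E = 3 (E = -2 + 5 = 3)
L = 10 (L = -5*(-2) = 10)
(16 + E)*L = (16 + 3)*10 = 19*10 = 190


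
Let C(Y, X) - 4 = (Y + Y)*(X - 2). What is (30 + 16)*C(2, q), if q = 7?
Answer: 1104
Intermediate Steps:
C(Y, X) = 4 + 2*Y*(-2 + X) (C(Y, X) = 4 + (Y + Y)*(X - 2) = 4 + (2*Y)*(-2 + X) = 4 + 2*Y*(-2 + X))
(30 + 16)*C(2, q) = (30 + 16)*(4 - 4*2 + 2*7*2) = 46*(4 - 8 + 28) = 46*24 = 1104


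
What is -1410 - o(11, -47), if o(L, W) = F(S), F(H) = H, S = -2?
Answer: -1408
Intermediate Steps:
o(L, W) = -2
-1410 - o(11, -47) = -1410 - 1*(-2) = -1410 + 2 = -1408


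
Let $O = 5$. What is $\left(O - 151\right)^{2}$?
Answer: $21316$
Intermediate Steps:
$\left(O - 151\right)^{2} = \left(5 - 151\right)^{2} = \left(-146\right)^{2} = 21316$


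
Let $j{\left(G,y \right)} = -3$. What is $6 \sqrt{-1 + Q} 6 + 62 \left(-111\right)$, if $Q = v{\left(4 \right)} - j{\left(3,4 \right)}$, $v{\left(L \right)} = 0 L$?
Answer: $-6882 + 36 \sqrt{2} \approx -6831.1$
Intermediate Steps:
$v{\left(L \right)} = 0$
$Q = 3$ ($Q = 0 - -3 = 0 + 3 = 3$)
$6 \sqrt{-1 + Q} 6 + 62 \left(-111\right) = 6 \sqrt{-1 + 3} \cdot 6 + 62 \left(-111\right) = 6 \sqrt{2} \cdot 6 - 6882 = 36 \sqrt{2} - 6882 = -6882 + 36 \sqrt{2}$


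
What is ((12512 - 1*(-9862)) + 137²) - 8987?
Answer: 32156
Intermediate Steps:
((12512 - 1*(-9862)) + 137²) - 8987 = ((12512 + 9862) + 18769) - 8987 = (22374 + 18769) - 8987 = 41143 - 8987 = 32156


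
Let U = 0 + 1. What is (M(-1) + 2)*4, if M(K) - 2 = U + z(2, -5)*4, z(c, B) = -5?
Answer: -60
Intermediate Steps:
U = 1
M(K) = -17 (M(K) = 2 + (1 - 5*4) = 2 + (1 - 20) = 2 - 19 = -17)
(M(-1) + 2)*4 = (-17 + 2)*4 = -15*4 = -60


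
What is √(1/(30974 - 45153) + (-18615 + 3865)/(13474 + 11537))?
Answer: I*√8241831021063101/118210323 ≈ 0.76799*I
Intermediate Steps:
√(1/(30974 - 45153) + (-18615 + 3865)/(13474 + 11537)) = √(1/(-14179) - 14750/25011) = √(-1/14179 - 14750*1/25011) = √(-1/14179 - 14750/25011) = √(-209165261/354630969) = I*√8241831021063101/118210323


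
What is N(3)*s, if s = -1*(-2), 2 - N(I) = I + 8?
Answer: -18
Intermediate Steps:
N(I) = -6 - I (N(I) = 2 - (I + 8) = 2 - (8 + I) = 2 + (-8 - I) = -6 - I)
s = 2
N(3)*s = (-6 - 1*3)*2 = (-6 - 3)*2 = -9*2 = -18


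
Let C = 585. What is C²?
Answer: 342225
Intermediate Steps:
C² = 585² = 342225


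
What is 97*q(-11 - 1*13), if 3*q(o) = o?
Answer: -776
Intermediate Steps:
q(o) = o/3
97*q(-11 - 1*13) = 97*((-11 - 1*13)/3) = 97*((-11 - 13)/3) = 97*((1/3)*(-24)) = 97*(-8) = -776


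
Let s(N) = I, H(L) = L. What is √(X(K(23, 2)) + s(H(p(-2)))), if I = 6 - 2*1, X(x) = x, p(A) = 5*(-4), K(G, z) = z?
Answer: √6 ≈ 2.4495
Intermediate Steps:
p(A) = -20
I = 4 (I = 6 - 2 = 4)
s(N) = 4
√(X(K(23, 2)) + s(H(p(-2)))) = √(2 + 4) = √6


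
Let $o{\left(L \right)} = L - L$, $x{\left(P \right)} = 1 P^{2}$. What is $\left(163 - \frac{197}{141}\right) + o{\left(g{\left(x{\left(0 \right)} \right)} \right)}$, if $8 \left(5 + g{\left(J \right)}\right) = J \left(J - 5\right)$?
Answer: $\frac{22786}{141} \approx 161.6$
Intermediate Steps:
$x{\left(P \right)} = P^{2}$
$g{\left(J \right)} = -5 + \frac{J \left(-5 + J\right)}{8}$ ($g{\left(J \right)} = -5 + \frac{J \left(J - 5\right)}{8} = -5 + \frac{J \left(-5 + J\right)}{8}$)
$o{\left(L \right)} = 0$
$\left(163 - \frac{197}{141}\right) + o{\left(g{\left(x{\left(0 \right)} \right)} \right)} = \left(163 - \frac{197}{141}\right) + 0 = \frac{22786}{141} + 0 = \frac{22786}{141}$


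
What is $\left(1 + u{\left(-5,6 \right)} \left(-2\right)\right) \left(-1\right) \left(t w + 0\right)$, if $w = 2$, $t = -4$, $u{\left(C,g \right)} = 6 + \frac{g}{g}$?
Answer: $-104$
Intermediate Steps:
$u{\left(C,g \right)} = 7$ ($u{\left(C,g \right)} = 6 + 1 = 7$)
$\left(1 + u{\left(-5,6 \right)} \left(-2\right)\right) \left(-1\right) \left(t w + 0\right) = \left(1 + 7 \left(-2\right)\right) \left(-1\right) \left(\left(-4\right) 2 + 0\right) = \left(1 - 14\right) \left(-1\right) \left(-8 + 0\right) = \left(-13\right) \left(-1\right) \left(-8\right) = 13 \left(-8\right) = -104$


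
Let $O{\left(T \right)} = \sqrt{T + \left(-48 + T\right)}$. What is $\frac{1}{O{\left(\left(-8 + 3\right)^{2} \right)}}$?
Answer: $\frac{\sqrt{2}}{2} \approx 0.70711$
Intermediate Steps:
$O{\left(T \right)} = \sqrt{-48 + 2 T}$
$\frac{1}{O{\left(\left(-8 + 3\right)^{2} \right)}} = \frac{1}{\sqrt{-48 + 2 \left(-8 + 3\right)^{2}}} = \frac{1}{\sqrt{-48 + 2 \left(-5\right)^{2}}} = \frac{1}{\sqrt{-48 + 2 \cdot 25}} = \frac{1}{\sqrt{-48 + 50}} = \frac{1}{\sqrt{2}} = \frac{\sqrt{2}}{2}$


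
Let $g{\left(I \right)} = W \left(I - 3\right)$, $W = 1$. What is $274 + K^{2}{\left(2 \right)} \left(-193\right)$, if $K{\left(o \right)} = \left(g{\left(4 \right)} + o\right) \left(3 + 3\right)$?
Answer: $-62258$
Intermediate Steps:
$g{\left(I \right)} = -3 + I$ ($g{\left(I \right)} = 1 \left(I - 3\right) = 1 \left(-3 + I\right) = -3 + I$)
$K{\left(o \right)} = 6 + 6 o$ ($K{\left(o \right)} = \left(\left(-3 + 4\right) + o\right) \left(3 + 3\right) = \left(1 + o\right) 6 = 6 + 6 o$)
$274 + K^{2}{\left(2 \right)} \left(-193\right) = 274 + \left(6 + 6 \cdot 2\right)^{2} \left(-193\right) = 274 + \left(6 + 12\right)^{2} \left(-193\right) = 274 + 18^{2} \left(-193\right) = 274 + 324 \left(-193\right) = 274 - 62532 = -62258$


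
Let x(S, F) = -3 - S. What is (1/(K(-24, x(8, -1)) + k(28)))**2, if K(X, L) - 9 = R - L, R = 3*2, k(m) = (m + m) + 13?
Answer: 1/9025 ≈ 0.00011080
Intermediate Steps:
k(m) = 13 + 2*m (k(m) = 2*m + 13 = 13 + 2*m)
R = 6
K(X, L) = 15 - L (K(X, L) = 9 + (6 - L) = 15 - L)
(1/(K(-24, x(8, -1)) + k(28)))**2 = (1/((15 - (-3 - 1*8)) + (13 + 2*28)))**2 = (1/((15 - (-3 - 8)) + (13 + 56)))**2 = (1/((15 - 1*(-11)) + 69))**2 = (1/((15 + 11) + 69))**2 = (1/(26 + 69))**2 = (1/95)**2 = 1/9025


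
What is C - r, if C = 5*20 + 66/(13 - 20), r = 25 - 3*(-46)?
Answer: -507/7 ≈ -72.429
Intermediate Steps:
r = 163 (r = 25 + 138 = 163)
C = 634/7 (C = 100 + 66/(-7) = 100 + 66*(-⅐) = 100 - 66/7 = 634/7 ≈ 90.571)
C - r = 634/7 - 1*163 = 634/7 - 163 = -507/7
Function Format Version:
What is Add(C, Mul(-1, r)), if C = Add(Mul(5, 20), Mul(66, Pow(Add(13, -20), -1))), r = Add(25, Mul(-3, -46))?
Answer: Rational(-507, 7) ≈ -72.429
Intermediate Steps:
r = 163 (r = Add(25, 138) = 163)
C = Rational(634, 7) (C = Add(100, Mul(66, Pow(-7, -1))) = Add(100, Mul(66, Rational(-1, 7))) = Add(100, Rational(-66, 7)) = Rational(634, 7) ≈ 90.571)
Add(C, Mul(-1, r)) = Add(Rational(634, 7), Mul(-1, 163)) = Add(Rational(634, 7), -163) = Rational(-507, 7)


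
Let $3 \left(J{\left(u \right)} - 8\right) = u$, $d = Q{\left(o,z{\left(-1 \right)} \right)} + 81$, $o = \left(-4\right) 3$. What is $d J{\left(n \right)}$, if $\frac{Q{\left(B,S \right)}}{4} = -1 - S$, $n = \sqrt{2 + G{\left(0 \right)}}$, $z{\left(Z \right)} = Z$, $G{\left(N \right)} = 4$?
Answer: $648 + 27 \sqrt{6} \approx 714.14$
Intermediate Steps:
$o = -12$
$n = \sqrt{6}$ ($n = \sqrt{2 + 4} = \sqrt{6} \approx 2.4495$)
$Q{\left(B,S \right)} = -4 - 4 S$ ($Q{\left(B,S \right)} = 4 \left(-1 - S\right) = -4 - 4 S$)
$d = 81$ ($d = \left(-4 - -4\right) + 81 = \left(-4 + 4\right) + 81 = 0 + 81 = 81$)
$J{\left(u \right)} = 8 + \frac{u}{3}$
$d J{\left(n \right)} = 81 \left(8 + \frac{\sqrt{6}}{3}\right) = 648 + 27 \sqrt{6}$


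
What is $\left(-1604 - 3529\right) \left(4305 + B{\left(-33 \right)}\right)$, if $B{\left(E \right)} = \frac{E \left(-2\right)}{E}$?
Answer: $-22087299$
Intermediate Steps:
$B{\left(E \right)} = -2$ ($B{\left(E \right)} = \frac{\left(-2\right) E}{E} = -2$)
$\left(-1604 - 3529\right) \left(4305 + B{\left(-33 \right)}\right) = \left(-1604 - 3529\right) \left(4305 - 2\right) = \left(-5133\right) 4303 = -22087299$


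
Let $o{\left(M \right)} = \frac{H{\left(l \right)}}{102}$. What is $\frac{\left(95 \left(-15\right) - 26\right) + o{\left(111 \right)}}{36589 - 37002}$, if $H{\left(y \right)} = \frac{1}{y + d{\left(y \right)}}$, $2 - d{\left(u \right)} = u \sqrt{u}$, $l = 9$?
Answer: $\frac{2368033}{674016} \approx 3.5133$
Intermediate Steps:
$d{\left(u \right)} = 2 - u^{\frac{3}{2}}$ ($d{\left(u \right)} = 2 - u \sqrt{u} = 2 - u^{\frac{3}{2}}$)
$H{\left(y \right)} = \frac{1}{2 + y - y^{\frac{3}{2}}}$ ($H{\left(y \right)} = \frac{1}{y - \left(-2 + y^{\frac{3}{2}}\right)} = \frac{1}{2 + y - y^{\frac{3}{2}}}$)
$o{\left(M \right)} = - \frac{1}{1632}$ ($o{\left(M \right)} = \frac{1}{\left(2 + 9 - 9^{\frac{3}{2}}\right) 102} = \frac{1}{2 + 9 - 27} \cdot \frac{1}{102} = \frac{1}{-16} \cdot \frac{1}{102} = \left(- \frac{1}{16}\right) \frac{1}{102} = - \frac{1}{1632}$)
$\frac{\left(95 \left(-15\right) - 26\right) + o{\left(111 \right)}}{36589 - 37002} = \frac{\left(95 \left(-15\right) - 26\right) - \frac{1}{1632}}{36589 - 37002} = \frac{\left(-1425 - 26\right) - \frac{1}{1632}}{-413} = \left(-1451 - \frac{1}{1632}\right) \left(- \frac{1}{413}\right) = \left(- \frac{2368033}{1632}\right) \left(- \frac{1}{413}\right) = \frac{2368033}{674016}$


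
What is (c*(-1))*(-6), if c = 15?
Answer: 90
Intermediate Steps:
(c*(-1))*(-6) = (15*(-1))*(-6) = -15*(-6) = 90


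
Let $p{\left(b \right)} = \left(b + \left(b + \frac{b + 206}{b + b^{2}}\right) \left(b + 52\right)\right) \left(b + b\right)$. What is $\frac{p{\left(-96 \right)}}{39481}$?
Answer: $- \frac{15057008}{750139} \approx -20.072$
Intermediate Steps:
$p{\left(b \right)} = 2 b \left(b + \left(52 + b\right) \left(b + \frac{206 + b}{b + b^{2}}\right)\right)$ ($p{\left(b \right)} = \left(b + \left(b + \frac{206 + b}{b + b^{2}}\right) \left(52 + b\right)\right) 2 b = \left(b + \left(52 + b\right) \left(b + \frac{206 + b}{b + b^{2}}\right)\right) 2 b = 2 b \left(b + \left(52 + b\right) \left(b + \frac{206 + b}{b + b^{2}}\right)\right)$)
$\frac{p{\left(-96 \right)}}{39481} = \frac{2 \frac{1}{1 - 96} \left(10712 + \left(-96\right)^{4} + 54 \left(-96\right)^{2} + 54 \left(-96\right)^{3} + 258 \left(-96\right)\right)}{39481} = \frac{2 \left(10712 + 84934656 + 54 \cdot 9216 + 54 \left(-884736\right) - 24768\right)}{-95} \cdot \frac{1}{39481} = 2 \left(- \frac{1}{95}\right) \left(10712 + 84934656 + 497664 - 47775744 - 24768\right) \frac{1}{39481} = 2 \left(- \frac{1}{95}\right) 37642520 \cdot \frac{1}{39481} = \left(- \frac{15057008}{19}\right) \frac{1}{39481} = - \frac{15057008}{750139}$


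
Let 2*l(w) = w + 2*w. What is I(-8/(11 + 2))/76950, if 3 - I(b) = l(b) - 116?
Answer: 1559/1000350 ≈ 0.0015585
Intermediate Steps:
l(w) = 3*w/2 (l(w) = (w + 2*w)/2 = (3*w)/2 = 3*w/2)
I(b) = 119 - 3*b/2 (I(b) = 3 - (3*b/2 - 116) = 3 - (-116 + 3*b/2) = 3 + (116 - 3*b/2) = 119 - 3*b/2)
I(-8/(11 + 2))/76950 = (119 - 3*(-8)/(2*(11 + 2)))/76950 = (119 - 3*(-8)/(2*13))*(1/76950) = (119 - 3*(-8)/26)*(1/76950) = (119 - 3/2*(-8/13))*(1/76950) = (119 + 12/13)*(1/76950) = (1559/13)*(1/76950) = 1559/1000350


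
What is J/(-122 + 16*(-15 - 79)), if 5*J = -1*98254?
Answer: 49127/4065 ≈ 12.085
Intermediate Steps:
J = -98254/5 (J = (-1*98254)/5 = (⅕)*(-98254) = -98254/5 ≈ -19651.)
J/(-122 + 16*(-15 - 79)) = -98254/(5*(-122 + 16*(-15 - 79))) = -98254/(5*(-122 + 16*(-94))) = -98254/(5*(-122 - 1504)) = -98254/5/(-1626) = -98254/5*(-1/1626) = 49127/4065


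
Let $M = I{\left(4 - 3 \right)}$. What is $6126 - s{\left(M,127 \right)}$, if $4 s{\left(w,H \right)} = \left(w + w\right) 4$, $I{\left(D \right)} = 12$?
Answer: $6102$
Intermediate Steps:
$M = 12$
$s{\left(w,H \right)} = 2 w$ ($s{\left(w,H \right)} = \frac{\left(w + w\right) 4}{4} = \frac{2 w 4}{4} = \frac{8 w}{4} = 2 w$)
$6126 - s{\left(M,127 \right)} = 6126 - 2 \cdot 12 = 6126 - 24 = 6102$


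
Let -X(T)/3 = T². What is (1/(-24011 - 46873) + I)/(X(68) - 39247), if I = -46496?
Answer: 3295822465/3765287196 ≈ 0.87532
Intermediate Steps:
X(T) = -3*T²
(1/(-24011 - 46873) + I)/(X(68) - 39247) = (1/(-24011 - 46873) - 46496)/(-3*68² - 39247) = (1/(-70884) - 46496)/(-3*4624 - 39247) = (-1/70884 - 46496)/(-13872 - 39247) = -3295822465/70884/(-53119) = -3295822465/70884*(-1/53119) = 3295822465/3765287196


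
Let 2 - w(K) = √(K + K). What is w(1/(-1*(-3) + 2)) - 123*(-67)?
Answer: 8243 - √10/5 ≈ 8242.4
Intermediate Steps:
w(K) = 2 - √2*√K (w(K) = 2 - √(K + K) = 2 - √(2*K) = 2 - √2*√K)
w(1/(-1*(-3) + 2)) - 123*(-67) = (2 - √2*√(1/(-1*(-3) + 2))) - 123*(-67) = (2 - √2*√(1/(3 + 2))) + 8241 = (2 - √2*√(1/5)) + 8241 = (2 - √2*√(⅕)) + 8241 = (2 - √2*√5/5) + 8241 = (2 - √10/5) + 8241 = 8243 - √10/5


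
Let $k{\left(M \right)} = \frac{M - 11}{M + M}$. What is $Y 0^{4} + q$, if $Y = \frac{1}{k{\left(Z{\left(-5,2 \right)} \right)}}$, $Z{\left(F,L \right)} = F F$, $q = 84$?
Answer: $84$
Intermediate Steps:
$Z{\left(F,L \right)} = F^{2}$
$k{\left(M \right)} = \frac{-11 + M}{2 M}$
$Y = \frac{25}{7}$ ($Y = \frac{1}{\frac{1}{2} \frac{1}{\left(-5\right)^{2}} \left(-11 + \left(-5\right)^{2}\right)} = \frac{1}{\frac{1}{2} \cdot \frac{1}{25} \left(-11 + 25\right)} = \frac{1}{\frac{1}{2} \cdot \frac{1}{25} \cdot 14} = \frac{1}{\frac{7}{25}} = \frac{25}{7} \approx 3.5714$)
$Y 0^{4} + q = \frac{25 \cdot 0^{4}}{7} + 84 = \frac{25}{7} \cdot 0 + 84 = 0 + 84 = 84$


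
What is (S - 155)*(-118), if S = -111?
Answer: 31388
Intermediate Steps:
(S - 155)*(-118) = (-111 - 155)*(-118) = -266*(-118) = 31388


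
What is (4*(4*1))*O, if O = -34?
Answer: -544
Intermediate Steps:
(4*(4*1))*O = (4*(4*1))*(-34) = (4*4)*(-34) = 16*(-34) = -544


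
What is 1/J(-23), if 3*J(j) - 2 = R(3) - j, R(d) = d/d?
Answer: 3/26 ≈ 0.11538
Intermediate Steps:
R(d) = 1
J(j) = 1 - j/3 (J(j) = ⅔ + (1 - j)/3 = ⅔ + (⅓ - j/3) = 1 - j/3)
1/J(-23) = 1/(1 - ⅓*(-23)) = 1/(1 + 23/3) = 1/(26/3) = 3/26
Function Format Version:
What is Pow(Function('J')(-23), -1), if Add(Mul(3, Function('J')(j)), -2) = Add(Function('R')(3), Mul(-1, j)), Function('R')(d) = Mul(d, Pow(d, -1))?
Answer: Rational(3, 26) ≈ 0.11538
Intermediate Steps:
Function('R')(d) = 1
Function('J')(j) = Add(1, Mul(Rational(-1, 3), j)) (Function('J')(j) = Add(Rational(2, 3), Mul(Rational(1, 3), Add(1, Mul(-1, j)))) = Add(Rational(2, 3), Add(Rational(1, 3), Mul(Rational(-1, 3), j))) = Add(1, Mul(Rational(-1, 3), j)))
Pow(Function('J')(-23), -1) = Pow(Add(1, Mul(Rational(-1, 3), -23)), -1) = Pow(Add(1, Rational(23, 3)), -1) = Pow(Rational(26, 3), -1) = Rational(3, 26)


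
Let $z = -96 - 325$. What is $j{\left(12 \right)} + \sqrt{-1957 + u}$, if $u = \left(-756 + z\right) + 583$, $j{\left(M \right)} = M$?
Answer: $12 + i \sqrt{2551} \approx 12.0 + 50.507 i$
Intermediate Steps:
$z = -421$ ($z = -96 - 325 = -421$)
$u = -594$ ($u = \left(-756 - 421\right) + 583 = -1177 + 583 = -594$)
$j{\left(12 \right)} + \sqrt{-1957 + u} = 12 + \sqrt{-1957 - 594} = 12 + \sqrt{-2551} = 12 + i \sqrt{2551}$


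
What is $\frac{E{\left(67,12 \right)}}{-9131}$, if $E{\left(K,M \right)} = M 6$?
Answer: $- \frac{72}{9131} \approx -0.0078852$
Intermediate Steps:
$E{\left(K,M \right)} = 6 M$
$\frac{E{\left(67,12 \right)}}{-9131} = \frac{6 \cdot 12}{-9131} = 72 \left(- \frac{1}{9131}\right) = - \frac{72}{9131}$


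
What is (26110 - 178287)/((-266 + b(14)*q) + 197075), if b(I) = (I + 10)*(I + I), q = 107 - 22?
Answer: -152177/253929 ≈ -0.59929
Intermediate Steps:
q = 85
b(I) = 2*I*(10 + I) (b(I) = (10 + I)*(2*I) = 2*I*(10 + I))
(26110 - 178287)/((-266 + b(14)*q) + 197075) = (26110 - 178287)/((-266 + (2*14*(10 + 14))*85) + 197075) = -152177/((-266 + (2*14*24)*85) + 197075) = -152177/((-266 + 672*85) + 197075) = -152177/((-266 + 57120) + 197075) = -152177/(56854 + 197075) = -152177/253929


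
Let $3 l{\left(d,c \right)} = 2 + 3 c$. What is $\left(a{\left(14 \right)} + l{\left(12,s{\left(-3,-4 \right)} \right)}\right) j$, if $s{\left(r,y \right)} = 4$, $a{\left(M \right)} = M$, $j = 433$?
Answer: $\frac{24248}{3} \approx 8082.7$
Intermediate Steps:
$l{\left(d,c \right)} = \frac{2}{3} + c$ ($l{\left(d,c \right)} = \frac{2 + 3 c}{3} = \frac{2}{3} + c$)
$\left(a{\left(14 \right)} + l{\left(12,s{\left(-3,-4 \right)} \right)}\right) j = \left(14 + \left(\frac{2}{3} + 4\right)\right) 433 = \left(14 + \frac{14}{3}\right) 433 = \frac{56}{3} \cdot 433 = \frac{24248}{3}$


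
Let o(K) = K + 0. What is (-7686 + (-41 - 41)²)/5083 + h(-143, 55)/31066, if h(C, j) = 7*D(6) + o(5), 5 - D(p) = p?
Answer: -1149833/6073403 ≈ -0.18932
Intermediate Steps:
o(K) = K
D(p) = 5 - p
h(C, j) = -2 (h(C, j) = 7*(5 - 1*6) + 5 = 7*(5 - 6) + 5 = 7*(-1) + 5 = -7 + 5 = -2)
(-7686 + (-41 - 41)²)/5083 + h(-143, 55)/31066 = (-7686 + (-41 - 41)²)/5083 - 2/31066 = (-7686 + (-82)²)*(1/5083) - 2*1/31066 = (-7686 + 6724)*(1/5083) - 1/15533 = -962*1/5083 - 1/15533 = -74/391 - 1/15533 = -1149833/6073403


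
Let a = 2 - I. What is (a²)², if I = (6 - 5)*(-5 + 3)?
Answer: 256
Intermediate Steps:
I = -2 (I = 1*(-2) = -2)
a = 4 (a = 2 - 1*(-2) = 2 + 2 = 4)
(a²)² = (4²)² = 16² = 256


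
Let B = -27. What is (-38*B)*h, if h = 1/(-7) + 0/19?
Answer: -1026/7 ≈ -146.57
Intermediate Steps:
h = -⅐ (h = 1*(-⅐) + 0*(1/19) = -⅐ + 0 = -⅐ ≈ -0.14286)
(-38*B)*h = -38*(-27)*(-⅐) = 1026*(-⅐) = -1026/7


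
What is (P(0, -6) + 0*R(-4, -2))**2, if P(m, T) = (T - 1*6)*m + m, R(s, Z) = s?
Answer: 0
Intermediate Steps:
P(m, T) = m + m*(-6 + T) (P(m, T) = (T - 6)*m + m = (-6 + T)*m + m = m*(-6 + T) + m = m + m*(-6 + T))
(P(0, -6) + 0*R(-4, -2))**2 = (0*(-5 - 6) + 0*(-4))**2 = (0*(-11) + 0)**2 = (0 + 0)**2 = 0**2 = 0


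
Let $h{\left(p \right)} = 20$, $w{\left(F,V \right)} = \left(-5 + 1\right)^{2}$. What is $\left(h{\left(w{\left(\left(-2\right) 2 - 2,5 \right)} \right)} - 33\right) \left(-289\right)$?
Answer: $3757$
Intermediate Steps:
$w{\left(F,V \right)} = 16$ ($w{\left(F,V \right)} = \left(-4\right)^{2} = 16$)
$\left(h{\left(w{\left(\left(-2\right) 2 - 2,5 \right)} \right)} - 33\right) \left(-289\right) = \left(20 - 33\right) \left(-289\right) = \left(-13\right) \left(-289\right) = 3757$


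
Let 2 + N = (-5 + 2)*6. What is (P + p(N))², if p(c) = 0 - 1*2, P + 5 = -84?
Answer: 8281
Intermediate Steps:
P = -89 (P = -5 - 84 = -89)
N = -20 (N = -2 + (-5 + 2)*6 = -2 - 3*6 = -2 - 18 = -20)
p(c) = -2 (p(c) = 0 - 2 = -2)
(P + p(N))² = (-89 - 2)² = (-91)² = 8281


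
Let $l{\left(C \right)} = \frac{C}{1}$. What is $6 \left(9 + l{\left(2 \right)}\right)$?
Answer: $66$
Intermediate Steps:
$l{\left(C \right)} = C$ ($l{\left(C \right)} = C 1 = C$)
$6 \left(9 + l{\left(2 \right)}\right) = 6 \left(9 + 2\right) = 6 \cdot 11 = 66$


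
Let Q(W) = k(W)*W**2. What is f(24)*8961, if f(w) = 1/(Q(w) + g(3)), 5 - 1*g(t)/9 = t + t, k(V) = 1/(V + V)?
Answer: 2987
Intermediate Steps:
k(V) = 1/(2*V)
g(t) = 45 - 18*t (g(t) = 45 - 9*(t + t) = 45 - 18*t)
Q(W) = W/2 (Q(W) = (1/(2*W))*W**2 = W/2)
f(w) = 1/(-9 + w/2) (f(w) = 1/(w/2 + (45 - 18*3)) = 1/(w/2 + (45 - 54)) = 1/(w/2 - 9) = 1/(-9 + w/2))
f(24)*8961 = (2/(-18 + 24))*8961 = (2/6)*8961 = (2*(1/6))*8961 = (1/3)*8961 = 2987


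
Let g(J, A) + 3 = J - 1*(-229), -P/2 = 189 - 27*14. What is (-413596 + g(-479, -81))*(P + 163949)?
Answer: -68006564623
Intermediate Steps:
P = 378 (P = -2*(189 - 27*14) = -2*(189 - 378) = -2*(-189) = 378)
g(J, A) = 226 + J (g(J, A) = -3 + (J - 1*(-229)) = -3 + (J + 229) = -3 + (229 + J) = 226 + J)
(-413596 + g(-479, -81))*(P + 163949) = (-413596 + (226 - 479))*(378 + 163949) = (-413596 - 253)*164327 = -413849*164327 = -68006564623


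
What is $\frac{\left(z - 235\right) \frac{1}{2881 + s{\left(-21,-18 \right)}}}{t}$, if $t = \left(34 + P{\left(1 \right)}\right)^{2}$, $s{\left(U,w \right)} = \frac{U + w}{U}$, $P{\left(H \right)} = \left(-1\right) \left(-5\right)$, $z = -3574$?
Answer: $- \frac{2051}{2361060} \approx -0.00086868$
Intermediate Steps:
$P{\left(H \right)} = 5$
$s{\left(U,w \right)} = \frac{U + w}{U}$
$t = 1521$ ($t = \left(34 + 5\right)^{2} = 39^{2} = 1521$)
$\frac{\left(z - 235\right) \frac{1}{2881 + s{\left(-21,-18 \right)}}}{t} = \frac{\left(-3574 - 235\right) \frac{1}{2881 + \frac{-21 - 18}{-21}}}{1521} = - \frac{3809}{2881 - - \frac{13}{7}} \cdot \frac{1}{1521} = - \frac{3809}{2881 + \frac{13}{7}} \cdot \frac{1}{1521} = - \frac{3809}{\frac{20180}{7}} \cdot \frac{1}{1521} = \left(-3809\right) \frac{7}{20180} \cdot \frac{1}{1521} = \left(- \frac{26663}{20180}\right) \frac{1}{1521} = - \frac{2051}{2361060}$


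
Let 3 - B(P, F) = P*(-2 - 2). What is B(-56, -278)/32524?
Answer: -221/32524 ≈ -0.0067950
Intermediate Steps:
B(P, F) = 3 + 4*P (B(P, F) = 3 - P*(-2 - 2) = 3 - P*(-4) = 3 - (-4)*P = 3 + 4*P)
B(-56, -278)/32524 = (3 + 4*(-56))/32524 = (3 - 224)*(1/32524) = -221*1/32524 = -221/32524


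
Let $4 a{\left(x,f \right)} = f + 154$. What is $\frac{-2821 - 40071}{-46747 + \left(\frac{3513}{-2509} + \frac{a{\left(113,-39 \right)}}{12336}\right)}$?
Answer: $\frac{5310205285632}{5787643132649} \approx 0.91751$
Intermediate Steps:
$a{\left(x,f \right)} = \frac{77}{2} + \frac{f}{4}$ ($a{\left(x,f \right)} = \frac{f + 154}{4} = \frac{154 + f}{4} = \frac{77}{2} + \frac{f}{4}$)
$\frac{-2821 - 40071}{-46747 + \left(\frac{3513}{-2509} + \frac{a{\left(113,-39 \right)}}{12336}\right)} = \frac{-2821 - 40071}{-46747 + \left(\frac{3513}{-2509} + \frac{\frac{77}{2} + \frac{1}{4} \left(-39\right)}{12336}\right)} = - \frac{42892}{-46747 + \left(3513 \left(- \frac{1}{2509}\right) + \left(\frac{77}{2} - \frac{39}{4}\right) \frac{1}{12336}\right)} = - \frac{42892}{-46747 + \left(- \frac{3513}{2509} + \frac{115}{4} \cdot \frac{1}{12336}\right)} = - \frac{42892}{-46747 + \left(- \frac{3513}{2509} + \frac{115}{49344}\right)} = - \frac{42892}{-46747 - \frac{173056937}{123804096}} = - \frac{42892}{- \frac{5787643132649}{123804096}} = \left(-42892\right) \left(- \frac{123804096}{5787643132649}\right) = \frac{5310205285632}{5787643132649}$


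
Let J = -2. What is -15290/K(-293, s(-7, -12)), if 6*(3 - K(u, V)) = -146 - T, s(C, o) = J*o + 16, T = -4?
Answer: -4587/8 ≈ -573.38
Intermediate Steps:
s(C, o) = 16 - 2*o (s(C, o) = -2*o + 16 = 16 - 2*o)
K(u, V) = 80/3 (K(u, V) = 3 - (-146 - 1*(-4))/6 = 3 - (-146 + 4)/6 = 3 - ⅙*(-142) = 3 + 71/3 = 80/3)
-15290/K(-293, s(-7, -12)) = -15290/80/3 = -15290*3/80 = -4587/8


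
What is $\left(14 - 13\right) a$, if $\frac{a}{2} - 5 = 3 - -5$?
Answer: $26$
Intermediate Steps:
$a = 26$ ($a = 10 + 2 \left(3 - -5\right) = 10 + 2 \left(3 + 5\right) = 10 + 2 \cdot 8 = 10 + 16 = 26$)
$\left(14 - 13\right) a = \left(14 - 13\right) 26 = 1 \cdot 26 = 26$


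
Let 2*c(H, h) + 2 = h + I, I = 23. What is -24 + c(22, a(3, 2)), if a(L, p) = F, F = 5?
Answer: -11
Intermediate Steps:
a(L, p) = 5
c(H, h) = 21/2 + h/2 (c(H, h) = -1 + (h + 23)/2 = -1 + (23 + h)/2 = -1 + (23/2 + h/2) = 21/2 + h/2)
-24 + c(22, a(3, 2)) = -24 + (21/2 + (½)*5) = -24 + (21/2 + 5/2) = -24 + 13 = -11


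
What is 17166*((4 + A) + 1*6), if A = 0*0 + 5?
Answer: 257490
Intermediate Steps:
A = 5 (A = 0 + 5 = 5)
17166*((4 + A) + 1*6) = 17166*((4 + 5) + 1*6) = 17166*(9 + 6) = 17166*15 = 257490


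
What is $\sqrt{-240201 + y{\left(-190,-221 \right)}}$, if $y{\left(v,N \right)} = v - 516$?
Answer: $i \sqrt{240907} \approx 490.82 i$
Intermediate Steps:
$y{\left(v,N \right)} = -516 + v$
$\sqrt{-240201 + y{\left(-190,-221 \right)}} = \sqrt{-240201 - 706} = \sqrt{-240907} = i \sqrt{240907}$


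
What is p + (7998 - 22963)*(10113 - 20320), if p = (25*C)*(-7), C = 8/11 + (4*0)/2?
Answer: 1680223905/11 ≈ 1.5275e+8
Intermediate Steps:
C = 8/11 (C = 8*(1/11) + 0*(1/2) = 8/11 + 0 = 8/11 ≈ 0.72727)
p = -1400/11 (p = (25*(8/11))*(-7) = (200/11)*(-7) = -1400/11 ≈ -127.27)
p + (7998 - 22963)*(10113 - 20320) = -1400/11 + (7998 - 22963)*(10113 - 20320) = -1400/11 - 14965*(-10207) = -1400/11 + 152747755 = 1680223905/11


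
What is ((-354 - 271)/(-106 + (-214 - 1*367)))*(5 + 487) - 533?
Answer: -19557/229 ≈ -85.402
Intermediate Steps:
((-354 - 271)/(-106 + (-214 - 1*367)))*(5 + 487) - 533 = -625/(-106 + (-214 - 367))*492 - 533 = -625/(-106 - 581)*492 - 533 = -625/(-687)*492 - 533 = -625*(-1/687)*492 - 533 = (625/687)*492 - 533 = 102500/229 - 533 = -19557/229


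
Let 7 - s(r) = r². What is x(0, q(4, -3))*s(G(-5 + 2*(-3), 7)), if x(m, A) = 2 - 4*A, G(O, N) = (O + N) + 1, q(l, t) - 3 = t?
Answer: -4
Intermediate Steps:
q(l, t) = 3 + t
G(O, N) = 1 + N + O (G(O, N) = (N + O) + 1 = 1 + N + O)
x(m, A) = 2 - 4*A
s(r) = 7 - r²
x(0, q(4, -3))*s(G(-5 + 2*(-3), 7)) = (2 - 4*(3 - 3))*(7 - (1 + 7 + (-5 + 2*(-3)))²) = (2 - 4*0)*(7 - (1 + 7 + (-5 - 6))²) = (2 + 0)*(7 - (1 + 7 - 11)²) = 2*(7 - 1*(-3)²) = 2*(7 - 1*9) = 2*(7 - 9) = 2*(-2) = -4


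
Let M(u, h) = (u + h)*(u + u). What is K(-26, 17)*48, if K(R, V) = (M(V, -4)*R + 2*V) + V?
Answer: -549168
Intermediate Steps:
M(u, h) = 2*u*(h + u) (M(u, h) = (h + u)*(2*u) = 2*u*(h + u))
K(R, V) = 3*V + 2*R*V*(-4 + V) (K(R, V) = ((2*V*(-4 + V))*R + 2*V) + V = (2*R*V*(-4 + V) + 2*V) + V = (2*V + 2*R*V*(-4 + V)) + V = 3*V + 2*R*V*(-4 + V))
K(-26, 17)*48 = (17*(3 + 2*(-26)*(-4 + 17)))*48 = (17*(3 + 2*(-26)*13))*48 = (17*(3 - 676))*48 = (17*(-673))*48 = -11441*48 = -549168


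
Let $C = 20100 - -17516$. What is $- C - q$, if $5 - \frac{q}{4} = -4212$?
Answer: $-54484$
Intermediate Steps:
$q = 16868$ ($q = 20 - -16848 = 20 + 16848 = 16868$)
$C = 37616$ ($C = 20100 + 17516 = 37616$)
$- C - q = \left(-1\right) 37616 - 16868 = -37616 - 16868 = -54484$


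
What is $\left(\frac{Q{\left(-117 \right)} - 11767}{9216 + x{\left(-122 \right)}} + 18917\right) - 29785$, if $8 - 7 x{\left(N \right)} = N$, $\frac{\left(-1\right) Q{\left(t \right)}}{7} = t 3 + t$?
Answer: $- \frac{702588693}{64642} \approx -10869.0$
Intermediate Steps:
$Q{\left(t \right)} = - 28 t$ ($Q{\left(t \right)} = - 7 \left(t 3 + t\right) = - 7 \left(3 t + t\right) = - 7 \cdot 4 t = - 28 t$)
$x{\left(N \right)} = \frac{8}{7} - \frac{N}{7}$
$\left(\frac{Q{\left(-117 \right)} - 11767}{9216 + x{\left(-122 \right)}} + 18917\right) - 29785 = \left(\frac{\left(-28\right) \left(-117\right) - 11767}{9216 + \left(\frac{8}{7} - - \frac{122}{7}\right)} + 18917\right) - 29785 = \left(\frac{3276 - 11767}{9216 + \left(\frac{8}{7} + \frac{122}{7}\right)} + 18917\right) - 29785 = \left(\frac{3276 - 11767}{9216 + \frac{130}{7}} + 18917\right) - 29785 = \left(- \frac{8491}{\frac{64642}{7}} + 18917\right) - 29785 = \left(\left(-8491\right) \frac{7}{64642} + 18917\right) - 29785 = \left(- \frac{59437}{64642} + 18917\right) - 29785 = \frac{1222773277}{64642} - 29785 = - \frac{702588693}{64642}$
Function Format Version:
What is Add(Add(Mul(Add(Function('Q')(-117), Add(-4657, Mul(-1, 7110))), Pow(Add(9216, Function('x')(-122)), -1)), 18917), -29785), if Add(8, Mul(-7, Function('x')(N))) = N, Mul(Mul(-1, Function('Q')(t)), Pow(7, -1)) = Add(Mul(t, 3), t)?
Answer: Rational(-702588693, 64642) ≈ -10869.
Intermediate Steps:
Function('Q')(t) = Mul(-28, t) (Function('Q')(t) = Mul(-7, Add(Mul(t, 3), t)) = Mul(-7, Add(Mul(3, t), t)) = Mul(-7, Mul(4, t)) = Mul(-28, t))
Function('x')(N) = Add(Rational(8, 7), Mul(Rational(-1, 7), N))
Add(Add(Mul(Add(Function('Q')(-117), Add(-4657, Mul(-1, 7110))), Pow(Add(9216, Function('x')(-122)), -1)), 18917), -29785) = Add(Add(Mul(Add(Mul(-28, -117), Add(-4657, Mul(-1, 7110))), Pow(Add(9216, Add(Rational(8, 7), Mul(Rational(-1, 7), -122))), -1)), 18917), -29785) = Add(Add(Mul(Add(3276, Add(-4657, -7110)), Pow(Add(9216, Add(Rational(8, 7), Rational(122, 7))), -1)), 18917), -29785) = Add(Add(Mul(Add(3276, -11767), Pow(Add(9216, Rational(130, 7)), -1)), 18917), -29785) = Add(Add(Mul(-8491, Pow(Rational(64642, 7), -1)), 18917), -29785) = Add(Add(Mul(-8491, Rational(7, 64642)), 18917), -29785) = Add(Add(Rational(-59437, 64642), 18917), -29785) = Add(Rational(1222773277, 64642), -29785) = Rational(-702588693, 64642)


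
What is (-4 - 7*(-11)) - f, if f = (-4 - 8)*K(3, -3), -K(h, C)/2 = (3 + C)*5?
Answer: 73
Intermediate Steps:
K(h, C) = -30 - 10*C (K(h, C) = -2*(3 + C)*5 = -2*(15 + 5*C) = -30 - 10*C)
f = 0 (f = (-4 - 8)*(-30 - 10*(-3)) = -12*(-30 + 30) = -12*0 = 0)
(-4 - 7*(-11)) - f = (-4 - 7*(-11)) - 1*0 = (-4 + 77) + 0 = 73 + 0 = 73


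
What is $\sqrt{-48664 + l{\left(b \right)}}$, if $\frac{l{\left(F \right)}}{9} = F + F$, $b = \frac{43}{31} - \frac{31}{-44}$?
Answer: $\frac{i \sqrt{22617282622}}{682} \approx 220.51 i$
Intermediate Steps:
$b = \frac{2853}{1364}$ ($b = 43 \cdot \frac{1}{31} - - \frac{31}{44} = \frac{43}{31} + \frac{31}{44} = \frac{2853}{1364} \approx 2.0916$)
$l{\left(F \right)} = 18 F$ ($l{\left(F \right)} = 9 \left(F + F\right) = 9 \cdot 2 F = 18 F$)
$\sqrt{-48664 + l{\left(b \right)}} = \sqrt{-48664 + 18 \cdot \frac{2853}{1364}} = \sqrt{-48664 + \frac{25677}{682}} = \sqrt{- \frac{33163171}{682}} = \frac{i \sqrt{22617282622}}{682}$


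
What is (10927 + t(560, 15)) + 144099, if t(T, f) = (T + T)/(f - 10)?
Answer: 155250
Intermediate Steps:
t(T, f) = 2*T/(-10 + f) (t(T, f) = (2*T)/(-10 + f) = 2*T/(-10 + f))
(10927 + t(560, 15)) + 144099 = (10927 + 2*560/(-10 + 15)) + 144099 = (10927 + 2*560/5) + 144099 = (10927 + 2*560*(⅕)) + 144099 = (10927 + 224) + 144099 = 11151 + 144099 = 155250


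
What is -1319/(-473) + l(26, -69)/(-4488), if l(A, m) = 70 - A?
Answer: 134065/48246 ≈ 2.7788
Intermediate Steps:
-1319/(-473) + l(26, -69)/(-4488) = -1319/(-473) + (70 - 1*26)/(-4488) = -1319*(-1/473) + (70 - 26)*(-1/4488) = 1319/473 + 44*(-1/4488) = 1319/473 - 1/102 = 134065/48246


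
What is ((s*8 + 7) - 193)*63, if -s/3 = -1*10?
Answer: 3402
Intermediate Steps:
s = 30 (s = -(-3)*10 = -3*(-10) = 30)
((s*8 + 7) - 193)*63 = ((30*8 + 7) - 193)*63 = ((240 + 7) - 193)*63 = (247 - 193)*63 = 54*63 = 3402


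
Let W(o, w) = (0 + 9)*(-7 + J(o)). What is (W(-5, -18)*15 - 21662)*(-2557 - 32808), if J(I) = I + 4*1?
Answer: 804270830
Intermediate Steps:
J(I) = 4 + I (J(I) = I + 4 = 4 + I)
W(o, w) = -27 + 9*o (W(o, w) = (0 + 9)*(-7 + (4 + o)) = 9*(-3 + o) = -27 + 9*o)
(W(-5, -18)*15 - 21662)*(-2557 - 32808) = ((-27 + 9*(-5))*15 - 21662)*(-2557 - 32808) = ((-27 - 45)*15 - 21662)*(-35365) = (-72*15 - 21662)*(-35365) = (-1080 - 21662)*(-35365) = -22742*(-35365) = 804270830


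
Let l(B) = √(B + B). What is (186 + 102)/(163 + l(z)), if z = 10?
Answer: 46944/26549 - 576*√5/26549 ≈ 1.7197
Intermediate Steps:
l(B) = √2*√B (l(B) = √(2*B) = √2*√B)
(186 + 102)/(163 + l(z)) = (186 + 102)/(163 + √2*√10) = 288/(163 + 2*√5)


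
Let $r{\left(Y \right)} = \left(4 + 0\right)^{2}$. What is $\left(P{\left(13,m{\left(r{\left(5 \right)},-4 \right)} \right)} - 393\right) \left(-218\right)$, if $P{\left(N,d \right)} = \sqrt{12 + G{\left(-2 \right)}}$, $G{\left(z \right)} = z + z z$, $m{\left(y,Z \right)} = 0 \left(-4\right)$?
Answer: $85674 - 218 \sqrt{14} \approx 84858.0$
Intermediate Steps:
$r{\left(Y \right)} = 16$ ($r{\left(Y \right)} = 4^{2} = 16$)
$m{\left(y,Z \right)} = 0$
$G{\left(z \right)} = z + z^{2}$
$P{\left(N,d \right)} = \sqrt{14}$ ($P{\left(N,d \right)} = \sqrt{12 - 2 \left(1 - 2\right)} = \sqrt{12 - -2} = \sqrt{12 + 2} = \sqrt{14}$)
$\left(P{\left(13,m{\left(r{\left(5 \right)},-4 \right)} \right)} - 393\right) \left(-218\right) = \left(\sqrt{14} - 393\right) \left(-218\right) = \left(-393 + \sqrt{14}\right) \left(-218\right) = 85674 - 218 \sqrt{14}$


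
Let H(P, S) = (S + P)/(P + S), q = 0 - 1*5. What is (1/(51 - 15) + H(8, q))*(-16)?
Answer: -148/9 ≈ -16.444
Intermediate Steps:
q = -5 (q = 0 - 5 = -5)
H(P, S) = 1 (H(P, S) = (P + S)/(P + S) = 1)
(1/(51 - 15) + H(8, q))*(-16) = (1/(51 - 15) + 1)*(-16) = (1/36 + 1)*(-16) = (37/36)*(-16) = -148/9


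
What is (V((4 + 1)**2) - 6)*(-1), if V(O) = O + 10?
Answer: -29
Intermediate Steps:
V(O) = 10 + O
(V((4 + 1)**2) - 6)*(-1) = ((10 + (4 + 1)**2) - 6)*(-1) = ((10 + 5**2) - 6)*(-1) = ((10 + 25) - 6)*(-1) = (35 - 6)*(-1) = 29*(-1) = -29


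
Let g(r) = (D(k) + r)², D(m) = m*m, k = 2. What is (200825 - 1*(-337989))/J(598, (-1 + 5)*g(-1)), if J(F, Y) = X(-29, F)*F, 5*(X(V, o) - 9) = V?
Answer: 1347035/4784 ≈ 281.57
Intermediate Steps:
D(m) = m²
X(V, o) = 9 + V/5
g(r) = (4 + r)² (g(r) = (2² + r)² = (4 + r)²)
J(F, Y) = 16*F/5 (J(F, Y) = (9 + (⅕)*(-29))*F = (9 - 29/5)*F = 16*F/5)
(200825 - 1*(-337989))/J(598, (-1 + 5)*g(-1)) = (200825 - 1*(-337989))/(((16/5)*598)) = (200825 + 337989)/(9568/5) = 538814*(5/9568) = 1347035/4784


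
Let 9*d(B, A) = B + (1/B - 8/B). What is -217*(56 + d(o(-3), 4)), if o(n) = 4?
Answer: -48825/4 ≈ -12206.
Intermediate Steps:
d(B, A) = -7/(9*B) + B/9 (d(B, A) = (B + (1/B - 8/B))/9 = (B - 7/B)/9 = -7/(9*B) + B/9)
-217*(56 + d(o(-3), 4)) = -217*(56 + (⅑)*(-7 + 4²)/4) = -217*(56 + (⅑)*(¼)*(-7 + 16)) = -217*(56 + (⅑)*(¼)*9) = -217*(56 + ¼) = -217*225/4 = -48825/4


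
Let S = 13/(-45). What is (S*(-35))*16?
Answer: 1456/9 ≈ 161.78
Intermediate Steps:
S = -13/45 (S = 13*(-1/45) = -13/45 ≈ -0.28889)
(S*(-35))*16 = -13/45*(-35)*16 = (91/9)*16 = 1456/9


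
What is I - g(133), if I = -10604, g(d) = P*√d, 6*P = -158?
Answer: -10604 + 79*√133/3 ≈ -10300.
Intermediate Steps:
P = -79/3 (P = (⅙)*(-158) = -79/3 ≈ -26.333)
g(d) = -79*√d/3
I - g(133) = -10604 - (-79)*√133/3 = -10604 + 79*√133/3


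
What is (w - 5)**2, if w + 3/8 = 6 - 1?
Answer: 9/64 ≈ 0.14063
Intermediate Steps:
w = 37/8 (w = -3/8 + (6 - 1) = -3/8 + 5 = 37/8 ≈ 4.6250)
(w - 5)**2 = (37/8 - 5)**2 = (-3/8)**2 = 9/64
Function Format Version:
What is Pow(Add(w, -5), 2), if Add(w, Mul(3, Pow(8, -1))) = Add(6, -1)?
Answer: Rational(9, 64) ≈ 0.14063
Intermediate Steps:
w = Rational(37, 8) (w = Add(Rational(-3, 8), Add(6, -1)) = Add(Rational(-3, 8), 5) = Rational(37, 8) ≈ 4.6250)
Pow(Add(w, -5), 2) = Pow(Add(Rational(37, 8), -5), 2) = Pow(Rational(-3, 8), 2) = Rational(9, 64)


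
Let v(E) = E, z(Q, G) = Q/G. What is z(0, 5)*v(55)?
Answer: 0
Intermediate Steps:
z(0, 5)*v(55) = (0/5)*55 = (0*(⅕))*55 = 0*55 = 0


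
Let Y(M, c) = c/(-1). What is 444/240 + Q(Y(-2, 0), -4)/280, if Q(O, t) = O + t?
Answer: 257/140 ≈ 1.8357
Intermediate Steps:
Y(M, c) = -c (Y(M, c) = c*(-1) = -c)
444/240 + Q(Y(-2, 0), -4)/280 = 444/240 + (-1*0 - 4)/280 = 444*(1/240) + (0 - 4)*(1/280) = 37/20 - 4*1/280 = 37/20 - 1/70 = 257/140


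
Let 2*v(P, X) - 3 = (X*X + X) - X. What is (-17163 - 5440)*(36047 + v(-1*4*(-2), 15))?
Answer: -817347083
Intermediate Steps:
v(P, X) = 3/2 + X**2/2 (v(P, X) = 3/2 + ((X*X + X) - X)/2 = 3/2 + ((X**2 + X) - X)/2 = 3/2 + ((X + X**2) - X)/2 = 3/2 + X**2/2)
(-17163 - 5440)*(36047 + v(-1*4*(-2), 15)) = (-17163 - 5440)*(36047 + (3/2 + (1/2)*15**2)) = -22603*(36047 + (3/2 + (1/2)*225)) = -22603*(36047 + (3/2 + 225/2)) = -22603*(36047 + 114) = -22603*36161 = -817347083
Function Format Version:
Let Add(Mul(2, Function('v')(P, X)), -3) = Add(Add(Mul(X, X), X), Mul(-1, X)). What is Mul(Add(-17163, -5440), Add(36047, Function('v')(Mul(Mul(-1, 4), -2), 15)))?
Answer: -817347083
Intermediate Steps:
Function('v')(P, X) = Add(Rational(3, 2), Mul(Rational(1, 2), Pow(X, 2))) (Function('v')(P, X) = Add(Rational(3, 2), Mul(Rational(1, 2), Add(Add(Mul(X, X), X), Mul(-1, X)))) = Add(Rational(3, 2), Mul(Rational(1, 2), Add(Add(Pow(X, 2), X), Mul(-1, X)))) = Add(Rational(3, 2), Mul(Rational(1, 2), Add(Add(X, Pow(X, 2)), Mul(-1, X)))) = Add(Rational(3, 2), Mul(Rational(1, 2), Pow(X, 2))))
Mul(Add(-17163, -5440), Add(36047, Function('v')(Mul(Mul(-1, 4), -2), 15))) = Mul(Add(-17163, -5440), Add(36047, Add(Rational(3, 2), Mul(Rational(1, 2), Pow(15, 2))))) = Mul(-22603, Add(36047, Add(Rational(3, 2), Mul(Rational(1, 2), 225)))) = Mul(-22603, Add(36047, Add(Rational(3, 2), Rational(225, 2)))) = Mul(-22603, Add(36047, 114)) = Mul(-22603, 36161) = -817347083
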